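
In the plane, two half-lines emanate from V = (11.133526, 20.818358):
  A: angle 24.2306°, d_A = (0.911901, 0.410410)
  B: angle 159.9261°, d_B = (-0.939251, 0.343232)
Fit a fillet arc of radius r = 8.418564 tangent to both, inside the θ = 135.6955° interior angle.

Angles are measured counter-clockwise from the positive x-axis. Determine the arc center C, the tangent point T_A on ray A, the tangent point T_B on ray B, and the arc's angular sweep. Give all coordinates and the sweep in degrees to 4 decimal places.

center=(10.8039,29.9019) T_A=(14.2589,22.2250) T_B=(7.9144,21.9947) sweep=44.3045

bisector direction at 92.0784° = (-0.036266,0.999342)
center distance |VC| = r/sin(θ/2) = 8.418564/sin(67.8478°) = 9.089504
C = V + |VC|·bis = (10.8039,29.9019)
T_A = V + ((C−V)·d_A)·d_A = V + 3.4274·d_A = (14.2589,22.2250)
T_B = V + ((C−V)·d_B)·d_B = V + 3.4274·d_B = (7.9144,21.9947)
sweep = 180° − θ = 44.3045°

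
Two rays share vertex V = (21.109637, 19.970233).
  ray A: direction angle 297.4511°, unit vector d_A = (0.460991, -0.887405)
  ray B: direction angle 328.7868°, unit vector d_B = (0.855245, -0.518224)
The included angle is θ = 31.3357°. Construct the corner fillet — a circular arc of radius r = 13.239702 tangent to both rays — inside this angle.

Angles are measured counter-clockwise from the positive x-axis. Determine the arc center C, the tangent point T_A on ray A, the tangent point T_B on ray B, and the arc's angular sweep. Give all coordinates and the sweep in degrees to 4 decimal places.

bisector direction at 313.1189° = (0.683515,-0.729936)
center distance |VC| = r/sin(θ/2) = 13.239702/sin(15.6678°) = 49.025000
C = V + |VC|·bis = (54.6190,-15.8149)
T_A = V + ((C−V)·d_A)·d_A = V + 47.2034·d_A = (42.8700,-21.9183)
T_B = V + ((C−V)·d_B)·d_B = V + 47.2034·d_B = (61.4801,-4.4917)
sweep = 180° − θ = 148.6643°

center=(54.6190,-15.8149) T_A=(42.8700,-21.9183) T_B=(61.4801,-4.4917) sweep=148.6643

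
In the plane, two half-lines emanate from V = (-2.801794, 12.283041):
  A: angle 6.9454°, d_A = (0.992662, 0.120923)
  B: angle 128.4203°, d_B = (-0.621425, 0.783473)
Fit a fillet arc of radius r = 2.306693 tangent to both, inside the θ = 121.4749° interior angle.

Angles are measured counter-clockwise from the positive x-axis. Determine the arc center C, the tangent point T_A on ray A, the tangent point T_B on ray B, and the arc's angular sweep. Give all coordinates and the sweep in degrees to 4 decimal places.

center=(-1.7977,14.7291) T_A=(-1.5188,12.4393) T_B=(-3.6050,13.2957) sweep=58.5251

bisector direction at 67.6829° = (0.379733,0.925096)
center distance |VC| = r/sin(θ/2) = 2.306693/sin(60.7375°) = 2.644111
C = V + |VC|·bis = (-1.7977,14.7291)
T_A = V + ((C−V)·d_A)·d_A = V + 1.2925·d_A = (-1.5188,12.4393)
T_B = V + ((C−V)·d_B)·d_B = V + 1.2925·d_B = (-3.6050,13.2957)
sweep = 180° − θ = 58.5251°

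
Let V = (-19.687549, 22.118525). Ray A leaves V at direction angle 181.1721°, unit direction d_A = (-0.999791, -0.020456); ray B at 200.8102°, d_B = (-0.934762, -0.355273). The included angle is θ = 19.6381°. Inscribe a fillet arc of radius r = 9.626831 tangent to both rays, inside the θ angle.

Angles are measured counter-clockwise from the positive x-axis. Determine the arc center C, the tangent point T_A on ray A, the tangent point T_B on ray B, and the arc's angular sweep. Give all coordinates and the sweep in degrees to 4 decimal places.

center=(-75.1021,11.3559) T_A=(-75.2990,20.9807) T_B=(-71.6820,2.3571) sweep=160.3619

bisector direction at 190.9912° = (-0.981657,-0.190657)
center distance |VC| = r/sin(θ/2) = 9.626831/sin(9.8191°) = 56.450061
C = V + |VC|·bis = (-75.1021,11.3559)
T_A = V + ((C−V)·d_A)·d_A = V + 55.6231·d_A = (-75.2990,20.9807)
T_B = V + ((C−V)·d_B)·d_B = V + 55.6231·d_B = (-71.6820,2.3571)
sweep = 180° − θ = 160.3619°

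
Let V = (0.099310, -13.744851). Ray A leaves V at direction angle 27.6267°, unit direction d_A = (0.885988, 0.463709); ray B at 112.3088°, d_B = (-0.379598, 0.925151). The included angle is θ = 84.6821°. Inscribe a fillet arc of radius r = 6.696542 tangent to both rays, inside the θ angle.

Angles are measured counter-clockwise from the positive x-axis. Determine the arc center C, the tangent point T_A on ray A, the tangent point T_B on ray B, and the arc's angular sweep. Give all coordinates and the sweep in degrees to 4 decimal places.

bisector direction at 69.9678° = (0.342549,0.939500)
center distance |VC| = r/sin(θ/2) = 6.696542/sin(42.3411°) = 9.942275
C = V + |VC|·bis = (3.5050,-4.4041)
T_A = V + ((C−V)·d_A)·d_A = V + 7.3488·d_A = (6.6103,-10.3371)
T_B = V + ((C−V)·d_B)·d_B = V + 7.3488·d_B = (-2.6903,-6.9461)
sweep = 180° − θ = 95.3179°

center=(3.5050,-4.4041) T_A=(6.6103,-10.3371) T_B=(-2.6903,-6.9461) sweep=95.3179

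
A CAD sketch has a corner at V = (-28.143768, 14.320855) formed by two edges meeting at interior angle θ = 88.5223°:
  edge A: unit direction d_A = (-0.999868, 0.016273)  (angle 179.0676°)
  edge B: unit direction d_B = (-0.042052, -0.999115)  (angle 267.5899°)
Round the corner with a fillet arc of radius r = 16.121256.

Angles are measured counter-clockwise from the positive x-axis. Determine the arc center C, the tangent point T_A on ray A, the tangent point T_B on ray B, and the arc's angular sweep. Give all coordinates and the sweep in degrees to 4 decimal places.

bisector direction at 223.3287° = (-0.727429,-0.686183)
center distance |VC| = r/sin(θ/2) = 16.121256/sin(44.2612°) = 23.098677
C = V + |VC|·bis = (-44.9464,-1.5291)
T_A = V + ((C−V)·d_A)·d_A = V + 16.5425·d_A = (-44.6841,14.5900)
T_B = V + ((C−V)·d_B)·d_B = V + 16.5425·d_B = (-28.8394,-2.2070)
sweep = 180° − θ = 91.4777°

center=(-44.9464,-1.5291) T_A=(-44.6841,14.5900) T_B=(-28.8394,-2.2070) sweep=91.4777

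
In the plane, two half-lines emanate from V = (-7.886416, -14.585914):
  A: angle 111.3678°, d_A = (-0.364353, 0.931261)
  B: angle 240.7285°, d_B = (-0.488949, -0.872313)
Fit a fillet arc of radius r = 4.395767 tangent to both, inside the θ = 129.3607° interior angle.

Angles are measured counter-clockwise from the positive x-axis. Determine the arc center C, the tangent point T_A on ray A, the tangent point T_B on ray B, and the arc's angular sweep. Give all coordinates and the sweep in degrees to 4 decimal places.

center=(-12.7378,-14.2508) T_A=(-8.6442,-12.6492) T_B=(-8.9033,-16.4001) sweep=50.6393

bisector direction at 176.0481° = (-0.997622,0.068918)
center distance |VC| = r/sin(θ/2) = 4.395767/sin(64.6804°) = 4.862919
C = V + |VC|·bis = (-12.7378,-14.2508)
T_A = V + ((C−V)·d_A)·d_A = V + 2.0797·d_A = (-8.6442,-12.6492)
T_B = V + ((C−V)·d_B)·d_B = V + 2.0797·d_B = (-8.9033,-16.4001)
sweep = 180° − θ = 50.6393°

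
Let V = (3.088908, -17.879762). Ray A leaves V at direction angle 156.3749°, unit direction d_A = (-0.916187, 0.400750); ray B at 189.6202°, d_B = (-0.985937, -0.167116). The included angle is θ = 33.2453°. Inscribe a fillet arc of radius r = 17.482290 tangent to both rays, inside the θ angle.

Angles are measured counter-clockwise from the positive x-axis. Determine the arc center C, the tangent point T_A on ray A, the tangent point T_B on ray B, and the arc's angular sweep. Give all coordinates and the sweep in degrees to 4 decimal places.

bisector direction at 172.9976° = (-0.992541,0.121912)
center distance |VC| = r/sin(θ/2) = 17.482290/sin(16.6227°) = 61.112532
C = V + |VC|·bis = (-57.5678,-10.4294)
T_A = V + ((C−V)·d_A)·d_A = V + 58.5586·d_A = (-50.5617,5.5876)
T_B = V + ((C−V)·d_B)·d_B = V + 58.5586·d_B = (-54.6462,-27.6659)
sweep = 180° − θ = 146.7547°

center=(-57.5678,-10.4294) T_A=(-50.5617,5.5876) T_B=(-54.6462,-27.6659) sweep=146.7547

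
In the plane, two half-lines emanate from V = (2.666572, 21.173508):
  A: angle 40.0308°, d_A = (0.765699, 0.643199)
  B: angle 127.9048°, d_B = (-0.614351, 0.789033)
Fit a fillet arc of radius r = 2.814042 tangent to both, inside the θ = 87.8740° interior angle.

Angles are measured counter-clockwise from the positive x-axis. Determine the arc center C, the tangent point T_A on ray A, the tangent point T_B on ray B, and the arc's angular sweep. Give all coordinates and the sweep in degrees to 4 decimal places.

bisector direction at 83.9678° = (0.105087,0.994463)
center distance |VC| = r/sin(θ/2) = 2.814042/sin(43.9370°) = 4.055593
C = V + |VC|·bis = (3.0928,25.2066)
T_A = V + ((C−V)·d_A)·d_A = V + 2.9204·d_A = (4.9028,23.0519)
T_B = V + ((C−V)·d_B)·d_B = V + 2.9204·d_B = (0.8724,23.4778)
sweep = 180° − θ = 92.1260°

center=(3.0928,25.2066) T_A=(4.9028,23.0519) T_B=(0.8724,23.4778) sweep=92.1260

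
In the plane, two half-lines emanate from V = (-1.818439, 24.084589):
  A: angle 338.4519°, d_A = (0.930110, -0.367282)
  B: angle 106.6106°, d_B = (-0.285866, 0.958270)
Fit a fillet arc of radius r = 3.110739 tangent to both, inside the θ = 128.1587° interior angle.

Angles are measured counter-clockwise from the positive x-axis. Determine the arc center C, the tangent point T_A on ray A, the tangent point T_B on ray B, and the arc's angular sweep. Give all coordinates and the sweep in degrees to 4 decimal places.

bisector direction at 42.5313° = (0.736909,0.675992)
center distance |VC| = r/sin(θ/2) = 3.110739/sin(64.0794°) = 3.458681
C = V + |VC|·bis = (0.7303,26.4226)
T_A = V + ((C−V)·d_A)·d_A = V + 1.5119·d_A = (-0.4122,23.5293)
T_B = V + ((C−V)·d_B)·d_B = V + 1.5119·d_B = (-2.2506,25.5334)
sweep = 180° − θ = 51.8413°

center=(0.7303,26.4226) T_A=(-0.4122,23.5293) T_B=(-2.2506,25.5334) sweep=51.8413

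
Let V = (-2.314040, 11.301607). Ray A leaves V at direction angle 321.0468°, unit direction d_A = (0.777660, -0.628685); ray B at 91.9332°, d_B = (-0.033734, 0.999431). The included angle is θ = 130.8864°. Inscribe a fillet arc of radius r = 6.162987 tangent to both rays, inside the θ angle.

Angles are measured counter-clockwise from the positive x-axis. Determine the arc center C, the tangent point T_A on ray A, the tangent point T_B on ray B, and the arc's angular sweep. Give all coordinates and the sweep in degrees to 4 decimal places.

center=(3.7504,14.3239) T_A=(-0.1241,9.5312) T_B=(-2.4090,14.1160) sweep=49.1136

bisector direction at 26.4900° = (0.895012,0.446042)
center distance |VC| = r/sin(θ/2) = 6.162987/sin(65.4432°) = 6.775866
C = V + |VC|·bis = (3.7504,14.3239)
T_A = V + ((C−V)·d_A)·d_A = V + 2.8160·d_A = (-0.1241,9.5312)
T_B = V + ((C−V)·d_B)·d_B = V + 2.8160·d_B = (-2.4090,14.1160)
sweep = 180° − θ = 49.1136°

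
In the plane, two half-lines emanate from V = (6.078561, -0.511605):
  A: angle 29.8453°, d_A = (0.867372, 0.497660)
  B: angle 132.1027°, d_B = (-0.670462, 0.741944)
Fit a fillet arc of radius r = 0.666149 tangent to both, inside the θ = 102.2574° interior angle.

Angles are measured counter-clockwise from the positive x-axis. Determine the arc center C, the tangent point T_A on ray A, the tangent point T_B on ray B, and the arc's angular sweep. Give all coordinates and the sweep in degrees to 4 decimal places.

bisector direction at 80.9740° = (0.156883,0.987617)
center distance |VC| = r/sin(θ/2) = 0.666149/sin(51.1287°) = 0.855619
C = V + |VC|·bis = (6.2128,0.3334)
T_A = V + ((C−V)·d_A)·d_A = V + 0.5370·d_A = (6.5443,-0.2444)
T_B = V + ((C−V)·d_B)·d_B = V + 0.5370·d_B = (5.7185,-0.1132)
sweep = 180° − θ = 77.7426°

center=(6.2128,0.3334) T_A=(6.5443,-0.2444) T_B=(5.7185,-0.1132) sweep=77.7426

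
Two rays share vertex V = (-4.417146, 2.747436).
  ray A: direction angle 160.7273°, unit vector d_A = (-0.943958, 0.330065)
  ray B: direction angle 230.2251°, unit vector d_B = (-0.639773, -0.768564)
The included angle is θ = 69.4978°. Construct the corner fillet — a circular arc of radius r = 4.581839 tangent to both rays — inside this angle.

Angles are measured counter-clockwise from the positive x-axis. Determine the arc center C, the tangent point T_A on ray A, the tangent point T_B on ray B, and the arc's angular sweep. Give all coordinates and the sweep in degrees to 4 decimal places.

center=(-12.1643,0.6024) T_A=(-10.6520,4.9275) T_B=(-8.6428,-2.3289) sweep=110.5022

bisector direction at 195.4762° = (-0.963741,-0.266838)
center distance |VC| = r/sin(θ/2) = 4.581839/sin(34.7489°) = 8.038582
C = V + |VC|·bis = (-12.1643,0.6024)
T_A = V + ((C−V)·d_A)·d_A = V + 6.6050·d_A = (-10.6520,4.9275)
T_B = V + ((C−V)·d_B)·d_B = V + 6.6050·d_B = (-8.6428,-2.3289)
sweep = 180° − θ = 110.5022°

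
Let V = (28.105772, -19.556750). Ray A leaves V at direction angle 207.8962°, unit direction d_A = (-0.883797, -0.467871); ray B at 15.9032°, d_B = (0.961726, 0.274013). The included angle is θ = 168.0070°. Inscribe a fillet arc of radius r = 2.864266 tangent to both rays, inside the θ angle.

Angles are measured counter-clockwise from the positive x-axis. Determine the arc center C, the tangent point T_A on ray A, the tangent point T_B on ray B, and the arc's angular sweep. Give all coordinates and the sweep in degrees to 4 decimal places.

bisector direction at 291.8997° = (0.372983,-0.927838)
center distance |VC| = r/sin(θ/2) = 2.864266/sin(84.0035°) = 2.880025
C = V + |VC|·bis = (29.1800,-22.2289)
T_A = V + ((C−V)·d_A)·d_A = V + 0.3009·d_A = (27.8399,-19.6975)
T_B = V + ((C−V)·d_B)·d_B = V + 0.3009·d_B = (28.3951,-19.4743)
sweep = 180° − θ = 11.9930°

center=(29.1800,-22.2289) T_A=(27.8399,-19.6975) T_B=(28.3951,-19.4743) sweep=11.9930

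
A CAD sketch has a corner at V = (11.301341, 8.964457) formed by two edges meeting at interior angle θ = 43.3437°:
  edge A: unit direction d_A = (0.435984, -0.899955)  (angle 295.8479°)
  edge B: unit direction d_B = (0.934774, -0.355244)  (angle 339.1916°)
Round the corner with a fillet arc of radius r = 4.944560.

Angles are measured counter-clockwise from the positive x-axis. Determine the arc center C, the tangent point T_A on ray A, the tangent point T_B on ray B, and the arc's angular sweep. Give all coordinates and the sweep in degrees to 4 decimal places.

center=(21.1761,-0.0779) T_A=(16.7263,-2.2336) T_B=(22.9327,4.5442) sweep=136.6563

bisector direction at 317.5198° = (0.737510,-0.675336)
center distance |VC| = r/sin(θ/2) = 4.944560/sin(21.6718°) = 13.389361
C = V + |VC|·bis = (21.1761,-0.0779)
T_A = V + ((C−V)·d_A)·d_A = V + 12.4429·d_A = (16.7263,-2.2336)
T_B = V + ((C−V)·d_B)·d_B = V + 12.4429·d_B = (22.9327,4.5442)
sweep = 180° − θ = 136.6563°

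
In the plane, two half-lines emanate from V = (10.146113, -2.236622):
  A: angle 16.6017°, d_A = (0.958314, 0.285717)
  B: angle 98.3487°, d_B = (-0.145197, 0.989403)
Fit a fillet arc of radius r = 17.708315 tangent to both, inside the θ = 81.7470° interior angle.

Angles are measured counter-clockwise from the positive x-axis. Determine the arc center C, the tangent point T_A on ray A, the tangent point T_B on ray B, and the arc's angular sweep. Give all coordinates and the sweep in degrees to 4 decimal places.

center=(24.6957,20.5799) T_A=(29.7553,3.6098) T_B=(7.1751,18.0087) sweep=98.2530

bisector direction at 57.4752° = (0.537665,0.843159)
center distance |VC| = r/sin(θ/2) = 17.708315/sin(40.8735°) = 27.060749
C = V + |VC|·bis = (24.6957,20.5799)
T_A = V + ((C−V)·d_A)·d_A = V + 20.4622·d_A = (29.7553,3.6098)
T_B = V + ((C−V)·d_B)·d_B = V + 20.4622·d_B = (7.1751,18.0087)
sweep = 180° − θ = 98.2530°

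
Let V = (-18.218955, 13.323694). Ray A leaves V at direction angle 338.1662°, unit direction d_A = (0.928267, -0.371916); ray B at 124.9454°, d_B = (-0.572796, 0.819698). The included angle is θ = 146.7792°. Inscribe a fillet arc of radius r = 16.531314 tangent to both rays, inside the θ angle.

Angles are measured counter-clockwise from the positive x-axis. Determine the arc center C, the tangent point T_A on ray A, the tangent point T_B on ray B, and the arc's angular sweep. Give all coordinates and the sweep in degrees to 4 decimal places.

bisector direction at 51.5558° = (0.621752,0.783214)
center distance |VC| = r/sin(θ/2) = 16.531314/sin(73.3896°) = 17.251194
C = V + |VC|·bis = (-7.4930,26.8351)
T_A = V + ((C−V)·d_A)·d_A = V + 4.9315·d_A = (-13.6412,11.4896)
T_B = V + ((C−V)·d_B)·d_B = V + 4.9315·d_B = (-21.0437,17.3660)
sweep = 180° − θ = 33.2208°

center=(-7.4930,26.8351) T_A=(-13.6412,11.4896) T_B=(-21.0437,17.3660) sweep=33.2208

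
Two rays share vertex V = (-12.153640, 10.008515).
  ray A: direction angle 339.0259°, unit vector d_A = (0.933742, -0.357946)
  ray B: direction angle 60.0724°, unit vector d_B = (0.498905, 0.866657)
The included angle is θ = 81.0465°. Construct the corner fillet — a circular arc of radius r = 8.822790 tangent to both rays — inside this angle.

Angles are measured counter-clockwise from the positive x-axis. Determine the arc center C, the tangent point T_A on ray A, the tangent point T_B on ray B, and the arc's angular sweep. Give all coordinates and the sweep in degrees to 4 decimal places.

bisector direction at 19.5491° = (0.942355,0.334615)
center distance |VC| = r/sin(θ/2) = 8.822790/sin(40.5232°) = 13.578609
C = V + |VC|·bis = (0.6422,14.5521)
T_A = V + ((C−V)·d_A)·d_A = V + 10.3217·d_A = (-2.5159,6.3139)
T_B = V + ((C−V)·d_B)·d_B = V + 10.3217·d_B = (-7.0041,18.9539)
sweep = 180° − θ = 98.9535°

center=(0.6422,14.5521) T_A=(-2.5159,6.3139) T_B=(-7.0041,18.9539) sweep=98.9535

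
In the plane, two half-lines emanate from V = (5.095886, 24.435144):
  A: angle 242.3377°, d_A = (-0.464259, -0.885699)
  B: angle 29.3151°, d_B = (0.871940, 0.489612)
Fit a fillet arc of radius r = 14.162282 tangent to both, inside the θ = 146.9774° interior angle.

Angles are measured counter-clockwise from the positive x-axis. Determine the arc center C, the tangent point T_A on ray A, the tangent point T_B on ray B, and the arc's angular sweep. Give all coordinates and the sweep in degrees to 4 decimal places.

bisector direction at 315.8264° = (0.717232,-0.696835)
center distance |VC| = r/sin(θ/2) = 14.162282/sin(73.4887°) = 14.771400
C = V + |VC|·bis = (15.6904,14.1419)
T_A = V + ((C−V)·d_A)·d_A = V + 4.1981·d_A = (3.1469,20.7169)
T_B = V + ((C−V)·d_B)·d_B = V + 4.1981·d_B = (8.7564,26.4906)
sweep = 180° − θ = 33.0226°

center=(15.6904,14.1419) T_A=(3.1469,20.7169) T_B=(8.7564,26.4906) sweep=33.0226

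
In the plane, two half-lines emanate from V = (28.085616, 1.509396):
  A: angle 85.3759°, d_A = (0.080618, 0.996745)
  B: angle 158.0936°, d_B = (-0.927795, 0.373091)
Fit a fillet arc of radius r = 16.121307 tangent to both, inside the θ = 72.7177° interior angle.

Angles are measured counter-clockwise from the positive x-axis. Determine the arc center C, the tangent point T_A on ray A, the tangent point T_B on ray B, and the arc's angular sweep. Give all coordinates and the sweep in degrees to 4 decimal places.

bisector direction at 121.7348° = (-0.525988,0.850492)
center distance |VC| = r/sin(θ/2) = 16.121307/sin(36.3588°) = 27.193322
C = V + |VC|·bis = (13.7823,24.6371)
T_A = V + ((C−V)·d_A)·d_A = V + 21.8993·d_A = (29.8511,23.3374)
T_B = V + ((C−V)·d_B)·d_B = V + 21.8993·d_B = (7.7675,9.6798)
sweep = 180° − θ = 107.2823°

center=(13.7823,24.6371) T_A=(29.8511,23.3374) T_B=(7.7675,9.6798) sweep=107.2823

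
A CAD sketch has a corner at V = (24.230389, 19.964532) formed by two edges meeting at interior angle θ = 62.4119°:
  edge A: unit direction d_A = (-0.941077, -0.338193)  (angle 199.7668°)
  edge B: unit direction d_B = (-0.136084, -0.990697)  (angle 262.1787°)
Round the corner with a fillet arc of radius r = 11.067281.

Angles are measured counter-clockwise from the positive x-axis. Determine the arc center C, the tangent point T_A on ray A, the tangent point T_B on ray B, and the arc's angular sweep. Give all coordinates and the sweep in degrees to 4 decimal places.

center=(10.7798,3.3706) T_A=(7.0369,13.7858) T_B=(21.7441,1.8645) sweep=117.5881

bisector direction at 230.9727° = (-0.629690,-0.776847)
center distance |VC| = r/sin(θ/2) = 11.067281/sin(31.2060°) = 21.360631
C = V + |VC|·bis = (10.7798,3.3706)
T_A = V + ((C−V)·d_A)·d_A = V + 18.2700·d_A = (7.0369,13.7858)
T_B = V + ((C−V)·d_B)·d_B = V + 18.2700·d_B = (21.7441,1.8645)
sweep = 180° − θ = 117.5881°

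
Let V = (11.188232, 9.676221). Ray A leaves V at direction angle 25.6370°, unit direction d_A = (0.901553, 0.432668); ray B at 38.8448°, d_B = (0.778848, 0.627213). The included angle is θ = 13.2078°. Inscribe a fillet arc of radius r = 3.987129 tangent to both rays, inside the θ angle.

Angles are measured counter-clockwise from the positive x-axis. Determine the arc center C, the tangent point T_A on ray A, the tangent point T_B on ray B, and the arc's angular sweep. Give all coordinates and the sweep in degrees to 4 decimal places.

center=(40.5119,28.1716) T_A=(42.2370,24.5770) T_B=(38.0111,31.2769) sweep=166.7922

bisector direction at 32.2409° = (0.845813,0.533480)
center distance |VC| = r/sin(θ/2) = 3.987129/sin(6.6039°) = 34.669250
C = V + |VC|·bis = (40.5119,28.1716)
T_A = V + ((C−V)·d_A)·d_A = V + 34.4392·d_A = (42.2370,24.5770)
T_B = V + ((C−V)·d_B)·d_B = V + 34.4392·d_B = (38.0111,31.2769)
sweep = 180° − θ = 166.7922°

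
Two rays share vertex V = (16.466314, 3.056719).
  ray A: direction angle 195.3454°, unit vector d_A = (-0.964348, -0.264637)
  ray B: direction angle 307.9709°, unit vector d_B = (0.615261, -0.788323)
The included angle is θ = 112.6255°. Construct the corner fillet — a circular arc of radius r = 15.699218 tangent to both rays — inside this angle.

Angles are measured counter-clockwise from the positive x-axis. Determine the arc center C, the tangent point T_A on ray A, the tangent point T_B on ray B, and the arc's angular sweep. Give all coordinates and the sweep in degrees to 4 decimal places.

bisector direction at 251.6582° = (-0.314686,-0.949196)
center distance |VC| = r/sin(θ/2) = 15.699218/sin(56.3128°) = 18.867493
C = V + |VC|·bis = (10.5290,-14.8522)
T_A = V + ((C−V)·d_A)·d_A = V + 10.4650·d_A = (6.3744,0.2873)
T_B = V + ((C−V)·d_B)·d_B = V + 10.4650·d_B = (22.9050,-5.1931)
sweep = 180° − θ = 67.3745°

center=(10.5290,-14.8522) T_A=(6.3744,0.2873) T_B=(22.9050,-5.1931) sweep=67.3745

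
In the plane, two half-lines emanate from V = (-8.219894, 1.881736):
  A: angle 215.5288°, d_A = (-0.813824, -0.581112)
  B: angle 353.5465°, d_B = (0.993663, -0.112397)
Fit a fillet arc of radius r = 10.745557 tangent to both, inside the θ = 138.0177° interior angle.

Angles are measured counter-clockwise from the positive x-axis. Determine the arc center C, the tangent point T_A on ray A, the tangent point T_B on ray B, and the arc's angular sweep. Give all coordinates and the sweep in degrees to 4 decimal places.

bisector direction at 284.5376° = (0.251016,-0.967983)
center distance |VC| = r/sin(θ/2) = 10.745557/sin(69.0088°) = 11.509367
C = V + |VC|·bis = (-5.3309,-9.2591)
T_A = V + ((C−V)·d_A)·d_A = V + 4.1229·d_A = (-11.5752,-0.5141)
T_B = V + ((C−V)·d_B)·d_B = V + 4.1229·d_B = (-4.1231,1.4183)
sweep = 180° − θ = 41.9823°

center=(-5.3309,-9.2591) T_A=(-11.5752,-0.5141) T_B=(-4.1231,1.4183) sweep=41.9823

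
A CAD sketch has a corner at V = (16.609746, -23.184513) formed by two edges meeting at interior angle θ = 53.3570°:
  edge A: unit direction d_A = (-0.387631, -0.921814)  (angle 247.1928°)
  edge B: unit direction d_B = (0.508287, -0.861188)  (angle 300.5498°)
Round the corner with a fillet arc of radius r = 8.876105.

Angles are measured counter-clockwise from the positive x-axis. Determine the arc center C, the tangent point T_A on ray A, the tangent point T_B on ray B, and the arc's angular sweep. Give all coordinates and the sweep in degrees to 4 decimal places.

center=(17.9445,-42.9087) T_A=(9.7624,-39.4681) T_B=(25.5885,-38.3971) sweep=126.6430

bisector direction at 273.8713° = (0.067516,-0.997718)
center distance |VC| = r/sin(θ/2) = 8.876105/sin(26.6785°) = 19.769324
C = V + |VC|·bis = (17.9445,-42.9087)
T_A = V + ((C−V)·d_A)·d_A = V + 17.6647·d_A = (9.7624,-39.4681)
T_B = V + ((C−V)·d_B)·d_B = V + 17.6647·d_B = (25.5885,-38.3971)
sweep = 180° − θ = 126.6430°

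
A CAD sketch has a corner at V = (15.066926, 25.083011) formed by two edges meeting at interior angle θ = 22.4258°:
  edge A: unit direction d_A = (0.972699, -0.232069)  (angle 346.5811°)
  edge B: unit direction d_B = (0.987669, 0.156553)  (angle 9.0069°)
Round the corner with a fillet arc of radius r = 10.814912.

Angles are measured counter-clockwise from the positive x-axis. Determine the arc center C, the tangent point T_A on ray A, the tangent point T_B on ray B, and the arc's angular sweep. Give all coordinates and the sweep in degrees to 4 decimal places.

bisector direction at 357.7940° = (0.999259,-0.038492)
center distance |VC| = r/sin(θ/2) = 10.814912/sin(11.2129°) = 55.616469
C = V + |VC|·bis = (70.6422,22.9422)
T_A = V + ((C−V)·d_A)·d_A = V + 54.5548·d_A = (68.1324,12.4225)
T_B = V + ((C−V)·d_B)·d_B = V + 54.5548·d_B = (68.9491,33.6238)
sweep = 180° − θ = 157.5742°

center=(70.6422,22.9422) T_A=(68.1324,12.4225) T_B=(68.9491,33.6238) sweep=157.5742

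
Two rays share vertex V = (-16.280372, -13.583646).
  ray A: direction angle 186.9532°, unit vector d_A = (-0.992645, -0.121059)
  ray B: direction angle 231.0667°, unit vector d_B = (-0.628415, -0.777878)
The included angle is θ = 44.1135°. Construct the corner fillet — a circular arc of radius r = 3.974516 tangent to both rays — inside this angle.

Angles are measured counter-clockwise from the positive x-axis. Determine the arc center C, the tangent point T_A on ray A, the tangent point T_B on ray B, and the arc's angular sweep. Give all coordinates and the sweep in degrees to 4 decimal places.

center=(-25.5364,-18.7164) T_A=(-26.0175,-14.7711) T_B=(-22.4447,-21.2141) sweep=135.8865

bisector direction at 209.0100° = (-0.874536,-0.484961)
center distance |VC| = r/sin(θ/2) = 3.974516/sin(22.0568°) = 10.583899
C = V + |VC|·bis = (-25.5364,-18.7164)
T_A = V + ((C−V)·d_A)·d_A = V + 9.8093·d_A = (-26.0175,-14.7711)
T_B = V + ((C−V)·d_B)·d_B = V + 9.8093·d_B = (-22.4447,-21.2141)
sweep = 180° − θ = 135.8865°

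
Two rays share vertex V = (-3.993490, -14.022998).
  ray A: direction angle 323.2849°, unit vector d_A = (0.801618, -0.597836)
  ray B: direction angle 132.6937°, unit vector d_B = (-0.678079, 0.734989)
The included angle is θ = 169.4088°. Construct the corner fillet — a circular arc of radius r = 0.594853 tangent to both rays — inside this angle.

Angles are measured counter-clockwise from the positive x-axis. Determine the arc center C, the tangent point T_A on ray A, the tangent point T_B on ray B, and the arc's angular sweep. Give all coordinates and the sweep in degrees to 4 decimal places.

bisector direction at 47.9893° = (0.669269,0.743020)
center distance |VC| = r/sin(θ/2) = 0.594853/sin(84.7044°) = 0.597403
C = V + |VC|·bis = (-3.5937,-13.5791)
T_A = V + ((C−V)·d_A)·d_A = V + 0.0551·d_A = (-3.9493,-14.0560)
T_B = V + ((C−V)·d_B)·d_B = V + 0.0551·d_B = (-4.0309,-13.9825)
sweep = 180° − θ = 10.5912°

center=(-3.5937,-13.5791) T_A=(-3.9493,-14.0560) T_B=(-4.0309,-13.9825) sweep=10.5912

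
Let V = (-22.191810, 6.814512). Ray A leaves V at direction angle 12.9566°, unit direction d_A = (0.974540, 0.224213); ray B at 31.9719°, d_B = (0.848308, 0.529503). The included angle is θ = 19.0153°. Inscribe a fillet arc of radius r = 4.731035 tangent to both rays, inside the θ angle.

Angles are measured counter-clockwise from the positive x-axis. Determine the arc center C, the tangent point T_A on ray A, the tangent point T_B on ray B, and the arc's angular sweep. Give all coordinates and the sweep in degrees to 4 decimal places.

center=(4.2766,17.7587) T_A=(5.3374,13.1482) T_B=(1.7715,21.7721) sweep=160.9847

bisector direction at 22.4642° = (0.924118,0.382107)
center distance |VC| = r/sin(θ/2) = 4.731035/sin(9.5076°) = 28.641817
C = V + |VC|·bis = (4.2766,17.7587)
T_A = V + ((C−V)·d_A)·d_A = V + 28.2484·d_A = (5.3374,13.1482)
T_B = V + ((C−V)·d_B)·d_B = V + 28.2484·d_B = (1.7715,21.7721)
sweep = 180° − θ = 160.9847°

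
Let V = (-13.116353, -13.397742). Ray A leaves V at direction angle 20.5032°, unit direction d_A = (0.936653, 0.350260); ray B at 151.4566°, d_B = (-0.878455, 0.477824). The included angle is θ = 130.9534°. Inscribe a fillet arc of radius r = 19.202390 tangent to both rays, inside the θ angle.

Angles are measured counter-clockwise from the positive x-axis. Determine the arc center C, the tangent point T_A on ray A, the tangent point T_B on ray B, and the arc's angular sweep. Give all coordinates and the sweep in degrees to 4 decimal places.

bisector direction at 85.9799° = (0.070106,0.997540)
center distance |VC| = r/sin(θ/2) = 19.202390/sin(65.4767°) = 21.106339
C = V + |VC|·bis = (-11.6367,7.6567)
T_A = V + ((C−V)·d_A)·d_A = V + 8.7605·d_A = (-4.9108,-10.3293)
T_B = V + ((C−V)·d_B)·d_B = V + 8.7605·d_B = (-20.8120,-9.2118)
sweep = 180° − θ = 49.0466°

center=(-11.6367,7.6567) T_A=(-4.9108,-10.3293) T_B=(-20.8120,-9.2118) sweep=49.0466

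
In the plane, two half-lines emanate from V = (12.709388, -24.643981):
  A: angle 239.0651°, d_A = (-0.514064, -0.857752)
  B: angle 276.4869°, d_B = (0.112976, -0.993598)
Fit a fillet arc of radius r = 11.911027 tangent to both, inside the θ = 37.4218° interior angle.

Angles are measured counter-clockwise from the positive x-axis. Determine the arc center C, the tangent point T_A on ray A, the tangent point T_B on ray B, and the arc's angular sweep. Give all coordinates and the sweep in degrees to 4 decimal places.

bisector direction at 257.7760° = (-0.211734,-0.977327)
center distance |VC| = r/sin(θ/2) = 11.911027/sin(18.7109°) = 37.129926
C = V + |VC|·bis = (4.8477,-60.9321)
T_A = V + ((C−V)·d_A)·d_A = V + 35.1676·d_A = (-5.3690,-54.8090)
T_B = V + ((C−V)·d_B)·d_B = V + 35.1676·d_B = (16.6825,-59.5864)
sweep = 180° − θ = 142.5782°

center=(4.8477,-60.9321) T_A=(-5.3690,-54.8090) T_B=(16.6825,-59.5864) sweep=142.5782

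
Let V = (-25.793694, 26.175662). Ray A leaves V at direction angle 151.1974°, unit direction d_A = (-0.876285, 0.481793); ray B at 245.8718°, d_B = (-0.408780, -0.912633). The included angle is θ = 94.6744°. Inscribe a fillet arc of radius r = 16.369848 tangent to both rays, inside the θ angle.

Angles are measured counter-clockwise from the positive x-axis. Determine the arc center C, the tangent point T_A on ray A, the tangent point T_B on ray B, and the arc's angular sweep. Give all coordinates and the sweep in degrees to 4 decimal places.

bisector direction at 198.5346° = (-0.948132,-0.317877)
center distance |VC| = r/sin(θ/2) = 16.369848/sin(47.3372°) = 22.261158
C = V + |VC|·bis = (-46.9002,19.0993)
T_A = V + ((C−V)·d_A)·d_A = V + 15.0860·d_A = (-39.0133,33.4440)
T_B = V + ((C−V)·d_B)·d_B = V + 15.0860·d_B = (-31.9605,12.4077)
sweep = 180° − θ = 85.3256°

center=(-46.9002,19.0993) T_A=(-39.0133,33.4440) T_B=(-31.9605,12.4077) sweep=85.3256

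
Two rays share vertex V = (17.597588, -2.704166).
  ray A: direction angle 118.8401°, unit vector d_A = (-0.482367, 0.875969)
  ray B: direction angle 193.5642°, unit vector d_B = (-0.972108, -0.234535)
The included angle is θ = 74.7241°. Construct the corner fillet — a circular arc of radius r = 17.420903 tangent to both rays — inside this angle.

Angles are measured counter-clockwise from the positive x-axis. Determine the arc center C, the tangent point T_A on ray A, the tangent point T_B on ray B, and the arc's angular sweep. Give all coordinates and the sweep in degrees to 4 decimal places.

bisector direction at 156.2022° = (-0.914975,0.403511)
center distance |VC| = r/sin(θ/2) = 17.420903/sin(37.3621°) = 28.707121
C = V + |VC|·bis = (-8.6687,8.8795)
T_A = V + ((C−V)·d_A)·d_A = V + 22.8169·d_A = (6.5915,17.2827)
T_B = V + ((C−V)·d_B)·d_B = V + 22.8169·d_B = (-4.5829,-8.0555)
sweep = 180° − θ = 105.2759°

center=(-8.6687,8.8795) T_A=(6.5915,17.2827) T_B=(-4.5829,-8.0555) sweep=105.2759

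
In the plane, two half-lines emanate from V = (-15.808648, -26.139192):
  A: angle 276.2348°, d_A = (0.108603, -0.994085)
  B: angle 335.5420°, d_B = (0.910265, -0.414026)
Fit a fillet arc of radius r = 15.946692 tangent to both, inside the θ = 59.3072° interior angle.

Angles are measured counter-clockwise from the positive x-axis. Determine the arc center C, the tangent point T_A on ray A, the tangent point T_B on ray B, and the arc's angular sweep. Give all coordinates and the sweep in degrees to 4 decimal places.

center=(3.0857,-52.2519) T_A=(-12.7667,-53.9837) T_B=(9.6881,-37.7361) sweep=120.6928

bisector direction at 305.8884° = (0.586208,-0.810160)
center distance |VC| = r/sin(θ/2) = 15.946692/sin(29.6536°) = 32.231488
C = V + |VC|·bis = (3.0857,-52.2519)
T_A = V + ((C−V)·d_A)·d_A = V + 28.0102·d_A = (-12.7667,-53.9837)
T_B = V + ((C−V)·d_B)·d_B = V + 28.0102·d_B = (9.6881,-37.7361)
sweep = 180° − θ = 120.6928°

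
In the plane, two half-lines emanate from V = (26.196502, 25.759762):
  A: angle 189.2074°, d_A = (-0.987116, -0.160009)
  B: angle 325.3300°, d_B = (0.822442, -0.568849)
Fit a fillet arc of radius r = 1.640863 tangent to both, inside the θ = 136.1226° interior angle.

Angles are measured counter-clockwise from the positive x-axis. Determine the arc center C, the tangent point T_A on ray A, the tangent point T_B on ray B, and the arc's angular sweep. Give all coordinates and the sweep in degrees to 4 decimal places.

bisector direction at 257.2687° = (-0.220379,-0.975414)
center distance |VC| = r/sin(θ/2) = 1.640863/sin(68.0613°) = 1.768964
C = V + |VC|·bis = (25.8067,24.0343)
T_A = V + ((C−V)·d_A)·d_A = V + 0.6609·d_A = (25.5441,25.6540)
T_B = V + ((C−V)·d_B)·d_B = V + 0.6609·d_B = (26.7401,25.3838)
sweep = 180° − θ = 43.8774°

center=(25.8067,24.0343) T_A=(25.5441,25.6540) T_B=(26.7401,25.3838) sweep=43.8774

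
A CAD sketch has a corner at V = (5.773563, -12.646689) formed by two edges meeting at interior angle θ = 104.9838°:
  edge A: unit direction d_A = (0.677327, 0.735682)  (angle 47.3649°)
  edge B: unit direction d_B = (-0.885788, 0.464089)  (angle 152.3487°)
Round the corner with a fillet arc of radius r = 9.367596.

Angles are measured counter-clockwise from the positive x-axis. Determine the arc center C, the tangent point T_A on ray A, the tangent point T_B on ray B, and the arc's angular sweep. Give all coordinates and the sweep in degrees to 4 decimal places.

center=(3.7520,-1.0121) T_A=(10.6436,-7.3570) T_B=(-0.5954,-9.3098) sweep=75.0162

bisector direction at 99.8568° = (-0.171186,0.985239)
center distance |VC| = r/sin(θ/2) = 9.367596/sin(52.4919°) = 11.808877
C = V + |VC|·bis = (3.7520,-1.0121)
T_A = V + ((C−V)·d_A)·d_A = V + 7.1901·d_A = (10.6436,-7.3570)
T_B = V + ((C−V)·d_B)·d_B = V + 7.1901·d_B = (-0.5954,-9.3098)
sweep = 180° − θ = 75.0162°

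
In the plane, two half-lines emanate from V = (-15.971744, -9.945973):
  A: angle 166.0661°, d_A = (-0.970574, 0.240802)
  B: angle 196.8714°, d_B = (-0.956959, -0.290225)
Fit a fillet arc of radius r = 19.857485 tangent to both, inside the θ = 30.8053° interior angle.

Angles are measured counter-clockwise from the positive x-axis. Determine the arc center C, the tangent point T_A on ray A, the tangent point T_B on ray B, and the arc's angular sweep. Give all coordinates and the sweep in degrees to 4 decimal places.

center=(-90.7116,-11.8623) T_A=(-85.9299,7.4108) T_B=(-84.9485,-30.8651) sweep=149.1947

bisector direction at 181.4688° = (-0.999671,-0.025632)
center distance |VC| = r/sin(θ/2) = 19.857485/sin(15.4026°) = 74.764428
C = V + |VC|·bis = (-90.7116,-11.8623)
T_A = V + ((C−V)·d_A)·d_A = V + 72.0791·d_A = (-85.9299,7.4108)
T_B = V + ((C−V)·d_B)·d_B = V + 72.0791·d_B = (-84.9485,-30.8651)
sweep = 180° − θ = 149.1947°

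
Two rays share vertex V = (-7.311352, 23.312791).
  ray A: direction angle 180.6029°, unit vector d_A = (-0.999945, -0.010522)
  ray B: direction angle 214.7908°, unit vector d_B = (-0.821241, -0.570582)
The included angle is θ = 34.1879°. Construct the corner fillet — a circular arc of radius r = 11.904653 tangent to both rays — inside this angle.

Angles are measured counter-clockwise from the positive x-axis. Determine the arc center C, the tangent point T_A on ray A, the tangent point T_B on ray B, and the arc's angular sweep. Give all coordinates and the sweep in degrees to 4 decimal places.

center=(-45.8952,11.0015) T_A=(-46.0204,22.9055) T_B=(-39.1026,1.2249) sweep=145.8121

bisector direction at 197.6969° = (-0.952678,-0.303981)
center distance |VC| = r/sin(θ/2) = 11.904653/sin(17.0939°) = 40.500365
C = V + |VC|·bis = (-45.8952,11.0015)
T_A = V + ((C−V)·d_A)·d_A = V + 38.7112·d_A = (-46.0204,22.9055)
T_B = V + ((C−V)·d_B)·d_B = V + 38.7112·d_B = (-39.1026,1.2249)
sweep = 180° − θ = 145.8121°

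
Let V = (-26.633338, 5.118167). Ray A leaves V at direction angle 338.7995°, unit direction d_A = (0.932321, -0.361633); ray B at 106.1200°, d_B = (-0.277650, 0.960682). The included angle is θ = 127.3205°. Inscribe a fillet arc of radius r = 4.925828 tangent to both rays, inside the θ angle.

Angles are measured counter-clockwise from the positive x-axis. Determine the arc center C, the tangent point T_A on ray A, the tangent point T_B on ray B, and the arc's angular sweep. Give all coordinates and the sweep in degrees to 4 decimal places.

bisector direction at 42.4598° = (0.737752,0.675072)
center distance |VC| = r/sin(θ/2) = 4.925828/sin(63.6602°) = 5.496479
C = V + |VC|·bis = (-22.5783,8.8287)
T_A = V + ((C−V)·d_A)·d_A = V + 2.4387·d_A = (-24.3596,4.2362)
T_B = V + ((C−V)·d_B)·d_B = V + 2.4387·d_B = (-27.3105,7.4610)
sweep = 180° − θ = 52.6795°

center=(-22.5783,8.8287) T_A=(-24.3596,4.2362) T_B=(-27.3105,7.4610) sweep=52.6795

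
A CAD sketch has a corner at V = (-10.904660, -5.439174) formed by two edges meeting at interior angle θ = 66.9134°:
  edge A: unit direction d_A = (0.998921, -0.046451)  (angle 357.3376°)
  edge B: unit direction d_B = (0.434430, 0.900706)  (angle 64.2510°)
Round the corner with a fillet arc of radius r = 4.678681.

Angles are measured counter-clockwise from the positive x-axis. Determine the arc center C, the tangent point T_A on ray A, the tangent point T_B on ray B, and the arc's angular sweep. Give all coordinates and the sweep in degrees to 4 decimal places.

bisector direction at 30.7943° = (0.859011,0.511957)
center distance |VC| = r/sin(θ/2) = 4.678681/sin(33.4567°) = 8.486531
C = V + |VC|·bis = (-3.6146,-1.0944)
T_A = V + ((C−V)·d_A)·d_A = V + 7.0803·d_A = (-3.8320,-5.7681)
T_B = V + ((C−V)·d_B)·d_B = V + 7.0803·d_B = (-7.8288,0.9381)
sweep = 180° − θ = 113.0866°

center=(-3.6146,-1.0944) T_A=(-3.8320,-5.7681) T_B=(-7.8288,0.9381) sweep=113.0866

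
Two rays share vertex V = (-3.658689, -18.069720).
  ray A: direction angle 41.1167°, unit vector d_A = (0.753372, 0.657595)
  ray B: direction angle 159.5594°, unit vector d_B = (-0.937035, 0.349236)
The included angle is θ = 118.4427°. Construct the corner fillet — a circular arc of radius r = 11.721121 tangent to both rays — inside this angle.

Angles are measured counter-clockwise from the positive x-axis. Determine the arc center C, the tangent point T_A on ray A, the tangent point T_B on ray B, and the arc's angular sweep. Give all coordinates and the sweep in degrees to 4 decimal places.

center=(-6.1069,-4.6485) T_A=(1.6008,-13.4789) T_B=(-10.2004,-15.6316) sweep=61.5573

bisector direction at 100.3381° = (-0.179456,0.983766)
center distance |VC| = r/sin(θ/2) = 11.721121/sin(59.2214°) = 13.642684
C = V + |VC|·bis = (-6.1069,-4.6485)
T_A = V + ((C−V)·d_A)·d_A = V + 6.9813·d_A = (1.6008,-13.4789)
T_B = V + ((C−V)·d_B)·d_B = V + 6.9813·d_B = (-10.2004,-15.6316)
sweep = 180° − θ = 61.5573°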